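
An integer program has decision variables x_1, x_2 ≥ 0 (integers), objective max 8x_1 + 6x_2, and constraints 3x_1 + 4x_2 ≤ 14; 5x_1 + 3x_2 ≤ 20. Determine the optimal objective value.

Relaxing integrality, the LP optimum is 33.09 at (x_1,x_2) = (3.45, 0.909), which is not an integer point.
(x_1,x_2)=(4,0): 3·4+4·0=12≤14, 5·4+3·0=20≤20, objective 32.
(x_1,x_2)=(3,1): 3·3+4·1=13≤14, 5·3+3·1=18≤20, objective 30.
(x_1,x_2)=(3,0): 3·3+4·0=9≤14, 5·3+3·0=15≤20, objective 24.
The best lattice point is (4,0), giving 32.

32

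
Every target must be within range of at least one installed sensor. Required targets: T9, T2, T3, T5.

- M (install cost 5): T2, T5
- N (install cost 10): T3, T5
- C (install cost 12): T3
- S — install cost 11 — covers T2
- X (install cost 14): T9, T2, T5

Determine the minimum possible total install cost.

24

The greedy cost-per-new-target heuristic would pick M, N, and X for 29, but a cheaper cover exists.
Choose N and X: together they cover T9, T2, T3, T5 — every target.
Total install cost: 10 + 14 = 24.
No cover costs less than 24.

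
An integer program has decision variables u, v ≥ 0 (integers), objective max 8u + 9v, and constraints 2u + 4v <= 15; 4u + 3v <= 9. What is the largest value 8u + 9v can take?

(u,v)=(0,3): 2·0+4·3=12≤15, 4·0+3·3=9≤9, objective 27.
(u,v)=(0,2): 2·0+4·2=8≤15, 4·0+3·2=6≤9, objective 18.
The best lattice point is (0,3), giving 27.

27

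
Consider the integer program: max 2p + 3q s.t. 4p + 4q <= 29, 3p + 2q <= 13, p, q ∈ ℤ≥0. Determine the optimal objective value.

18

The continuous relaxation peaks at (0, 6.5) with value 19.50; rounding to a feasible lattice point costs some objective.
(p,q)=(0,6): 4·0+4·6=24≤29, 3·0+2·6=12≤13, objective 18.
(p,q)=(1,5): 4·1+4·5=24≤29, 3·1+2·5=13≤13, objective 17.
(p,q)=(0,5): 4·0+4·5=20≤29, 3·0+2·5=10≤13, objective 15.
No feasible integer point exceeds 18.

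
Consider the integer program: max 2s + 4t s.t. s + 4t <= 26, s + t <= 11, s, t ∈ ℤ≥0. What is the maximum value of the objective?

32

(s,t)=(6,5): 1·6+4·5=26≤26, 1·6+1·5=11≤11, objective 32.
(s,t)=(7,4): 1·7+4·4=23≤26, 1·7+1·4=11≤11, objective 30.
(s,t)=(5,5): 1·5+4·5=25≤26, 1·5+1·5=10≤11, objective 30.
(s,t)=(6,4): 1·6+4·4=22≤26, 1·6+1·4=10≤11, objective 28.
No feasible integer point exceeds 32.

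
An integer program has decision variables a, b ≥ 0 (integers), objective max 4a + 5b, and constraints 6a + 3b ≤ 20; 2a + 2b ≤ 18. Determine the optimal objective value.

30

Relaxing integrality, the LP optimum is 33.33 at (a,b) = (0, 6.67), which is not an integer point.
(a,b)=(0,6) is feasible, giving 30.
(a,b)=(0,5) is feasible, giving 25.
The best lattice point is (0,6), giving 30.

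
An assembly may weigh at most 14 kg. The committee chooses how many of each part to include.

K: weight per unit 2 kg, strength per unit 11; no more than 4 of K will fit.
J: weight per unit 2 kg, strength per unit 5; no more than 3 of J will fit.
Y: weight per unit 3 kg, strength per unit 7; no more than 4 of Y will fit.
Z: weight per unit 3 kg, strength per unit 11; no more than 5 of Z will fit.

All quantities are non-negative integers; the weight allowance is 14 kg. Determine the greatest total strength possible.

66

K has the best ratio (11/2); taking only K gives at most 4×11 = 44 (stopped by the supply cap of 4).
Mixing does better — 4×K and 2×Z: weight 14 ≤ 14, strength 4·11 + 2·11 = 66.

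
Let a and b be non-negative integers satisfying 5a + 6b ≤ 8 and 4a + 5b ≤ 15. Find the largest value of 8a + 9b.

9

(a,b)=(0,1): 5·0+6·1=6≤8, 4·0+5·1=5≤15, objective 9.
(a,b)=(1,0): 5·1+6·0=5≤8, 4·1+5·0=4≤15, objective 8.
(a,b)=(0,0): 5·0+6·0=0≤8, 4·0+5·0=0≤15, objective 0.
No feasible integer point exceeds 9.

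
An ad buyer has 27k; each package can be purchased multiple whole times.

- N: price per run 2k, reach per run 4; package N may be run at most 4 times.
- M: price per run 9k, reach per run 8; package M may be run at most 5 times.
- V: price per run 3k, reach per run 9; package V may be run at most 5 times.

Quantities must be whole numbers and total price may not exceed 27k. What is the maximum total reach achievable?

61

V has the best ratio (9/3); taking only V gives at most 5×9 = 45 (stopped by the supply cap of 5).
Mixing does better — 4×N and 5×V: price 23 ≤ 27, reach 4·4 + 5·9 = 61.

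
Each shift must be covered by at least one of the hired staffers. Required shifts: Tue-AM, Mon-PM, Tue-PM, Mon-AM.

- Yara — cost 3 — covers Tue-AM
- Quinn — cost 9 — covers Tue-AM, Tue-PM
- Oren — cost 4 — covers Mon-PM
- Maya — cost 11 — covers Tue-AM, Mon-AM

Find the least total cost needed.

The greedy cost-per-new-shift heuristic would pick Yara, Oren, Quinn, and Maya for 27, but a cheaper cover exists.
Choose Quinn, Oren, and Maya: together they cover Tue-AM, Mon-PM, Tue-PM, Mon-AM — every shift.
Total cost: 9 + 4 + 11 = 24.
No cover costs less than 24.

24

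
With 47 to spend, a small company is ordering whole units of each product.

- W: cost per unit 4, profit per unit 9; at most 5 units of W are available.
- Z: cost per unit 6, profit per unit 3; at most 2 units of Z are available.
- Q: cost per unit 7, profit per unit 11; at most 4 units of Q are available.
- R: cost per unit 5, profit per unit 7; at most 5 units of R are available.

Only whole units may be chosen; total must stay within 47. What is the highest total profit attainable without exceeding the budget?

85

This is a bounded integer knapsack.
5×W, 3×Q, and 1×R: cost 46 ≤ 47, profit 5·9 + 3·11 + 1·7 = 85.
5×W, 1×Q, and 4×R: cost 47 ≤ 47, profit 5·9 + 1·11 + 4·7 = 84.
Best is 85.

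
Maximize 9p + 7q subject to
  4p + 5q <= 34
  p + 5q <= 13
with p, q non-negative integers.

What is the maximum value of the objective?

(p,q)=(8,0) is feasible, giving 72.
(p,q)=(7,1) is feasible, giving 70.
(p,q)=(7,0) is feasible, giving 63.
No feasible integer point exceeds 72.

72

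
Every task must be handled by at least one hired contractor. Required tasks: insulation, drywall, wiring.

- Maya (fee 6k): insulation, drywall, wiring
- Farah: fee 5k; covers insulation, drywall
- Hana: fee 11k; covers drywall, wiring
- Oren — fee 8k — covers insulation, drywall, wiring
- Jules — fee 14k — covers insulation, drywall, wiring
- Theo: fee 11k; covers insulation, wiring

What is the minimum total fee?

6

This is an integer covering problem.
Maya alone covers insulation, drywall, wiring — every task.
Total fee: 6.
No cover costs less than 6.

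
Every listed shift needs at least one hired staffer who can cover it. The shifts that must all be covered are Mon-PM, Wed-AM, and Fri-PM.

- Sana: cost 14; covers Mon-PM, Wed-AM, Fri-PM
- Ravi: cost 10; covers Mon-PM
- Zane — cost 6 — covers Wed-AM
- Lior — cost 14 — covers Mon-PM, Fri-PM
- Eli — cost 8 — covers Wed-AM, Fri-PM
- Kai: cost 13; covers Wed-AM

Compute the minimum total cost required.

The greedy cost-per-new-shift heuristic would pick Eli and Ravi for 18, but a cheaper cover exists.
Sana alone covers Mon-PM, Wed-AM, Fri-PM — every shift.
Total cost: 14.
No cover costs less than 14.

14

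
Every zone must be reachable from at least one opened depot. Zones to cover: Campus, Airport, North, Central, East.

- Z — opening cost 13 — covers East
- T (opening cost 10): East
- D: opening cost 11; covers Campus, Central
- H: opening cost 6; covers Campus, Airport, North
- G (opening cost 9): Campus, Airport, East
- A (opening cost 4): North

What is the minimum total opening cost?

The greedy cost-per-new-zone heuristic would pick H, G, and D for 26, but a cheaper cover exists.
Choose D, G, and A: together they cover Campus, Airport, North, Central, East — every zone.
Total opening cost: 11 + 9 + 4 = 24.
No cover costs less than 24.

24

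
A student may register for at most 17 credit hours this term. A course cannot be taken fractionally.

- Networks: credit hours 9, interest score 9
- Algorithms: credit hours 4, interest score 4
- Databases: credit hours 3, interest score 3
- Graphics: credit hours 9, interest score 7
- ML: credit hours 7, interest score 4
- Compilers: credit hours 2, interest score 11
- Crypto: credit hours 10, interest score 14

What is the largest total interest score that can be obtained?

29

Take Algorithms, Compilers, and Crypto: credit hours 4 + 2 + 10 = 16 ≤ 17, interest score 4 + 11 + 14 = 29.
No other feasible combination does better.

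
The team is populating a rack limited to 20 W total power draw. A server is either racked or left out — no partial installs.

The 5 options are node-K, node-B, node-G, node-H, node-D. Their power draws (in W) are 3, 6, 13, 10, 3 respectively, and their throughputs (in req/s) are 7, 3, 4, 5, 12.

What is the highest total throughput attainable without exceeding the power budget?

24

Allowing fractional choices, the relaxed optimum would be about 26.0, but servers are indivisible.
node-K + node-H + node-D: power draw 3 + 10 + 3 = 16 ≤ 20, throughput 7 + 5 + 12 = 24.
node-K + node-G + node-D: power draw 3 + 13 + 3 = 19 ≤ 20, throughput 7 + 4 + 12 = 23.
Best is node-K, node-H, and node-D with total throughput 24.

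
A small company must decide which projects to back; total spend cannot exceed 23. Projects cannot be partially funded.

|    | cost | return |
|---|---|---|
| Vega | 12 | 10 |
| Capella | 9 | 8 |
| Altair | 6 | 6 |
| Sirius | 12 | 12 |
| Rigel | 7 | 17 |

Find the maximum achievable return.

31

Take Capella, Altair, and Rigel: cost 9 + 6 + 7 = 22 ≤ 23, return 8 + 6 + 17 = 31.
No other feasible combination does better.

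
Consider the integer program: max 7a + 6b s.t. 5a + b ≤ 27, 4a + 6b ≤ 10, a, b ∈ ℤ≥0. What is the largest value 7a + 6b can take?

14

The continuous relaxation peaks at (2.5, 0) with value 17.50; rounding to a feasible lattice point costs some objective.
(a,b)=(2,0) is feasible, giving 14.
(a,b)=(1,1) is feasible, giving 13.
No feasible integer point exceeds 14.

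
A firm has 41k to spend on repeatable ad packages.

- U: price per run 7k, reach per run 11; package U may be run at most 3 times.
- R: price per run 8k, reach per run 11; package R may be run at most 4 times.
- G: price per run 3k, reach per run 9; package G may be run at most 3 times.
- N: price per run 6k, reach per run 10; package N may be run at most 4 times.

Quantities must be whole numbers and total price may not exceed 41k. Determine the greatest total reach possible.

79

G has the best ratio (9/3); taking only G gives at most 3×9 = 27 (stopped by the supply cap of 3).
Mixing does better — 2×U, 3×G, and 3×N: price 41 ≤ 41, reach 2·11 + 3·9 + 3·10 = 79.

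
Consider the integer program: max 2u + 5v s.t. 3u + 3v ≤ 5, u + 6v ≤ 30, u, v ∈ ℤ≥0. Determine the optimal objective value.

(u,v)=(0,1): 3·0+3·1=3≤5, 1·0+6·1=6≤30, objective 5.
(u,v)=(1,0): 3·1+3·0=3≤5, 1·1+6·0=1≤30, objective 2.
(u,v)=(0,0): 3·0+3·0=0≤5, 1·0+6·0=0≤30, objective 0.
No feasible integer point exceeds 5.

5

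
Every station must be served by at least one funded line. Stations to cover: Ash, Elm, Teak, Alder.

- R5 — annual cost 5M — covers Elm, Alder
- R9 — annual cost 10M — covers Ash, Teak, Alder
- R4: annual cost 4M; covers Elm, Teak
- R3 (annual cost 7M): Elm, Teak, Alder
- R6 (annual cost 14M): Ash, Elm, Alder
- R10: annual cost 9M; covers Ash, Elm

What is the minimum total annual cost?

This is a weighted set-cover instance.
The greedy cost-per-new-station heuristic would pick R4, R5, and R10 for 18, but a cheaper cover exists.
Choose R9 and R4: together they cover Ash, Elm, Teak, Alder — every station.
Total annual cost: 10 + 4 = 14.
No cover costs less than 14.

14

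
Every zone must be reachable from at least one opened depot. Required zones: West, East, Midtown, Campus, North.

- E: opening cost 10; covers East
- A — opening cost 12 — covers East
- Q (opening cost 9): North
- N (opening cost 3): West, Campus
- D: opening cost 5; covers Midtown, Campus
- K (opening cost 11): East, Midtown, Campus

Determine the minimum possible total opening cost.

The greedy cost-per-new-zone heuristic would pick N, D, Q, and E for 27, but a cheaper cover exists.
Choose Q, N, and K: together they cover West, East, Midtown, Campus, North — every zone.
Total opening cost: 9 + 3 + 11 = 23.
No cover costs less than 23.

23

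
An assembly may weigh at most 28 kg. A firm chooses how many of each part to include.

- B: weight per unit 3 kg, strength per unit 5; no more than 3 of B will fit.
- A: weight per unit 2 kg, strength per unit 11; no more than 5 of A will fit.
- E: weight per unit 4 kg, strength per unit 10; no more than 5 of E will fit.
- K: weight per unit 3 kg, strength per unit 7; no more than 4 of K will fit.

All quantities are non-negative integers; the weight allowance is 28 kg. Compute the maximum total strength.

This is a bounded integer knapsack.
A has the best ratio (11/2); taking only A gives at most 5×11 = 55 (stopped by the supply cap of 5).
Mixing does better — 5×A, 3×E, and 2×K: weight 28 ≤ 28, strength 5·11 + 3·10 + 2·7 = 99.

99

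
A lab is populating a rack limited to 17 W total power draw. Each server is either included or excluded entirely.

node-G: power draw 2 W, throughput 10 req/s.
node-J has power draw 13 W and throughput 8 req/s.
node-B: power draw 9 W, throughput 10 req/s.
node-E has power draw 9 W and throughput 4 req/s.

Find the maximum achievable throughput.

20

This is a 0-1 knapsack instance.
Allowing fractional choices, the relaxed optimum would be about 23.7, but servers are indivisible.
node-G + node-B: power draw 2 + 9 = 11 ≤ 17, throughput 10 + 10 = 20.
node-G + node-E: power draw 2 + 9 = 11 ≤ 17, throughput 10 + 4 = 14.
node-G + node-J: power draw 2 + 13 = 15 ≤ 17, throughput 10 + 8 = 18.
Best is node-G and node-B with total throughput 20.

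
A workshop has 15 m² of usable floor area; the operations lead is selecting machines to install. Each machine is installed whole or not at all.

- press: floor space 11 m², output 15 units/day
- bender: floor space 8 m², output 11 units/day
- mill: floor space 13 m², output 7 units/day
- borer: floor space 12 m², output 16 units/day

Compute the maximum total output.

16

Allowing fractional choices, the relaxed optimum would be about 20.5, but machines are indivisible.
press: floor space 11 ≤ 15, output 15.
bender: floor space 8 ≤ 15, output 11.
borer: floor space 12 ≤ 15, output 16.
Best is borer with total output 16.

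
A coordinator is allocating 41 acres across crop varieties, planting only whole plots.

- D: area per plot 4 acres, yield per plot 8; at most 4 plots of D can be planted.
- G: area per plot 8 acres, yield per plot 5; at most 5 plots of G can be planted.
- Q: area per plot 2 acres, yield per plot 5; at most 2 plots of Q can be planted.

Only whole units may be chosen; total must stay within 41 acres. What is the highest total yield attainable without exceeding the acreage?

This is a bounded integer knapsack.
4×D, 2×G, and 2×Q: area 36 ≤ 41, yield 4·8 + 2·5 + 2·5 = 52.
3×D, 3×G, and 2×Q: area 40 ≤ 41, yield 3·8 + 3·5 + 2·5 = 49.
Best is 52.

52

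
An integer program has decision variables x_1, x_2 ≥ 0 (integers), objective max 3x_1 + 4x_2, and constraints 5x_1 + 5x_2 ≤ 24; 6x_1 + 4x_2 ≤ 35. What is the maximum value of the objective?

The continuous relaxation peaks at (0, 4.8) with value 19.20; rounding to a feasible lattice point costs some objective.
(x_1,x_2)=(0,4): 5·0+5·4=20≤24, 6·0+4·4=16≤35, objective 16.
(x_1,x_2)=(1,3): 5·1+5·3=20≤24, 6·1+4·3=18≤35, objective 15.
(x_1,x_2)=(0,3): 5·0+5·3=15≤24, 6·0+4·3=12≤35, objective 12.
No feasible integer point exceeds 16.

16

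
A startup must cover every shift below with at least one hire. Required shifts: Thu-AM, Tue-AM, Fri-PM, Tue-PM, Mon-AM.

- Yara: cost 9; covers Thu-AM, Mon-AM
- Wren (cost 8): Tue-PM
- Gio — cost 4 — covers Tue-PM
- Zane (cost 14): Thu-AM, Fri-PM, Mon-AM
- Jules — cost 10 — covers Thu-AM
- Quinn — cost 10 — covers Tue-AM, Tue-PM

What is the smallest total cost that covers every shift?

The greedy cost-per-new-shift heuristic would pick Gio, Yara, Quinn, and Zane for 37, but a cheaper cover exists.
Choose Zane and Quinn: together they cover Thu-AM, Tue-AM, Fri-PM, Tue-PM, Mon-AM — every shift.
Total cost: 14 + 10 = 24.
No cover costs less than 24.

24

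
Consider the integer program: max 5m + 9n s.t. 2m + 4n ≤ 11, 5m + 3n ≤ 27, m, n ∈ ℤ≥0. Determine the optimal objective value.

25

(m,n)=(5,0) is feasible, giving 25.
(m,n)=(4,0) is feasible, giving 20.
Maximum is 25 at (m,n)=(5,0).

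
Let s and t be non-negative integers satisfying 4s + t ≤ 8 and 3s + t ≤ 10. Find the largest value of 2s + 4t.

32

(s,t)=(0,8): 4·0+1·8=8≤8, 3·0+1·8=8≤10, objective 32.
(s,t)=(0,7): 4·0+1·7=7≤8, 3·0+1·7=7≤10, objective 28.
The best lattice point is (0,8), giving 32.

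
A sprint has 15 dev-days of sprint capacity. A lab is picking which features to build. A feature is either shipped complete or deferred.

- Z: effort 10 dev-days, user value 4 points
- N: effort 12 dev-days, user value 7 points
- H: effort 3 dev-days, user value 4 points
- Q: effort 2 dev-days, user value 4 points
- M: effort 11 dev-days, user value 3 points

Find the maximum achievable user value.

Allowing fractional choices, the relaxed optimum would be about 13.8, but features are indivisible.
N + Q: effort 12 + 2 = 14 ≤ 15, user value 7 + 4 = 11.
Z + H + Q: effort 10 + 3 + 2 = 15 ≤ 15, user value 4 + 4 + 4 = 12.
N + H: effort 12 + 3 = 15 ≤ 15, user value 7 + 4 = 11.
Best is Z, H, and Q with total user value 12.

12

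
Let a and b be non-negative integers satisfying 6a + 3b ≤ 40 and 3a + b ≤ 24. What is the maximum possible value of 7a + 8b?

The continuous relaxation peaks at (0, 13.3) with value 106.67; rounding to a feasible lattice point costs some objective.
(a,b)=(0,13): 6·0+3·13=39≤40, 3·0+1·13=13≤24, objective 104.
(a,b)=(0,12): 6·0+3·12=36≤40, 3·0+1·12=12≤24, objective 96.
The best lattice point is (0,13), giving 104.

104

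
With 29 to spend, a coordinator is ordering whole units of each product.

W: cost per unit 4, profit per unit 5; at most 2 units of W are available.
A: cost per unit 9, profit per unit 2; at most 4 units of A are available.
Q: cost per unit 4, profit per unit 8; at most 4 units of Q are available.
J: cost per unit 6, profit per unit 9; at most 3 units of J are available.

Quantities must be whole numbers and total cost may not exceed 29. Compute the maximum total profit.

50

This is a bounded integer knapsack.
Take 4×Q and 2×J: cost 28 ≤ 29, profit 4·8 + 2·9 = 50.
Q has the best ratio (8/4) and is taken to its limit of 4; remaining capacity is filled optimally with the others.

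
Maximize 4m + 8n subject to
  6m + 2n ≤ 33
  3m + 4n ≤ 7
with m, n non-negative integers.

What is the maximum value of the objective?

12

(m,n)=(1,1) is feasible, giving 12.
(m,n)=(0,1) is feasible, giving 8.
(m,n)=(2,0) is feasible, giving 8.
No feasible integer point exceeds 12.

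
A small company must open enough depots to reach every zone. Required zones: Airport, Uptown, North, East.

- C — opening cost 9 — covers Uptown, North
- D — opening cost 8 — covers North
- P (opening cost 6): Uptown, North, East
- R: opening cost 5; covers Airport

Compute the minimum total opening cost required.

This is a weighted set-cover instance.
Choose P and R: together they cover Airport, Uptown, North, East — every zone.
Total opening cost: 6 + 5 = 11.
No cover costs less than 11.

11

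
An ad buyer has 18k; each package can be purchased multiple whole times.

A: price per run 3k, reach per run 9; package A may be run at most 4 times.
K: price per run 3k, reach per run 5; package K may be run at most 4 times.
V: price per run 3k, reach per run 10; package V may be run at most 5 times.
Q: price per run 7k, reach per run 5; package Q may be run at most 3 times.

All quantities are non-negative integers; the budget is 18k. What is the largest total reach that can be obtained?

59

This is a bounded integer knapsack.
Take 1×A and 5×V: price 18 ≤ 18, reach 1·9 + 5·10 = 59.
V has the best ratio (10/3) and is taken to its limit of 5; remaining capacity is filled optimally with the others.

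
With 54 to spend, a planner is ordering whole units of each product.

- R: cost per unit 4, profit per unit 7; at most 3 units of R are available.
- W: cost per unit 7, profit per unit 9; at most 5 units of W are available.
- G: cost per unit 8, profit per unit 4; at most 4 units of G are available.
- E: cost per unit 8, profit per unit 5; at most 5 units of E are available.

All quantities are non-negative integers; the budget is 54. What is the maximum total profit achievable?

66

This is a bounded integer knapsack.
Take 3×R and 5×W: cost 47 ≤ 54, profit 3·7 + 5·9 = 66.
R has the best ratio (7/4) and is taken to its limit of 3; remaining capacity is filled optimally with the others.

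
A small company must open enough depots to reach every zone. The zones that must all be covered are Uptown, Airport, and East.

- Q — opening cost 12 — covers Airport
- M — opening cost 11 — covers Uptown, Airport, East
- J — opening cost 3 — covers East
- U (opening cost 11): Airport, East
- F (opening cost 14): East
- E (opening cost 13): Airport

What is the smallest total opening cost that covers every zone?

M alone covers Uptown, Airport, East — every zone.
Total opening cost: 11.

11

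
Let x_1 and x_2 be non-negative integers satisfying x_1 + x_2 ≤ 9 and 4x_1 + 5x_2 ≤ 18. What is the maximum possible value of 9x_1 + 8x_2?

36

Relaxing integrality, the LP optimum is 40.50 at (x_1,x_2) = (4.5, 0), which is not an integer point.
(x_1,x_2)=(4,0): 1·4+1·0=4≤9, 4·4+5·0=16≤18, objective 36.
(x_1,x_2)=(3,1): 1·3+1·1=4≤9, 4·3+5·1=17≤18, objective 35.
(x_1,x_2)=(3,0): 1·3+1·0=3≤9, 4·3+5·0=12≤18, objective 27.
Maximum is 36 at (x_1,x_2)=(4,0).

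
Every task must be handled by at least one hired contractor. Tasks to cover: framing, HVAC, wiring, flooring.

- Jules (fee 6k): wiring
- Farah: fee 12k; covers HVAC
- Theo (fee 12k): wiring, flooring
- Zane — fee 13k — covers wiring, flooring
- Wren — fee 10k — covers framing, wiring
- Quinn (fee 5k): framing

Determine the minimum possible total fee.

This is a weighted set-cover instance.
The greedy cost-per-new-task heuristic would pick Wren, Farah, and Theo for 34, but a cheaper cover exists.
Choose Farah, Theo, and Quinn: together they cover framing, HVAC, wiring, flooring — every task.
Total fee: 12 + 12 + 5 = 29.
No cover costs less than 29.

29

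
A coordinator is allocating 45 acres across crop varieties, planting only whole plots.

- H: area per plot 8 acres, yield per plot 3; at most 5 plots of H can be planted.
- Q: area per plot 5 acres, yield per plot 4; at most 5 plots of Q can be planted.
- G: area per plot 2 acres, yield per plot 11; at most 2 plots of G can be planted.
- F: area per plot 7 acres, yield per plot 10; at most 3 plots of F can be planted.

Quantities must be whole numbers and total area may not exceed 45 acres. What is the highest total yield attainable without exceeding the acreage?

68

Take 4×Q, 2×G, and 3×F: area 45 ≤ 45, yield 4·4 + 2·11 + 3·10 = 68.
G has the best ratio (11/2) and is taken to its limit of 2; remaining capacity is filled optimally with the others.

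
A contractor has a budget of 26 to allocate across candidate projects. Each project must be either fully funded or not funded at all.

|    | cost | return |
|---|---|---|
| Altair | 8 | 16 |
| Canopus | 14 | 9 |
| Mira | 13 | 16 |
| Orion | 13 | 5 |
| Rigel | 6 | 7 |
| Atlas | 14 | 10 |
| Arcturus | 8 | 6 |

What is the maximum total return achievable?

32

Take Altair and Mira: cost 8 + 13 = 21 ≤ 26, return 16 + 16 = 32.
No other feasible combination does better.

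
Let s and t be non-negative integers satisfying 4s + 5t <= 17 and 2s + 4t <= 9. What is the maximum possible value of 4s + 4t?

(s,t)=(4,0): 4·4+5·0=16≤17, 2·4+4·0=8≤9, objective 16.
(s,t)=(3,0): 4·3+5·0=12≤17, 2·3+4·0=6≤9, objective 12.
Maximum is 16 at (s,t)=(4,0).

16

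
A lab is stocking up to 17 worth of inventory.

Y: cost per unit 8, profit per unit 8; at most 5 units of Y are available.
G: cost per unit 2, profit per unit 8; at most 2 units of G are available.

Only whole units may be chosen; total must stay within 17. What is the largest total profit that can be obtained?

1×Y and 2×G: cost 12 ≤ 17, profit 1·8 + 2·8 = 24.
2×G: cost 4 ≤ 17, profit 2·8 = 16.
Best is 24.

24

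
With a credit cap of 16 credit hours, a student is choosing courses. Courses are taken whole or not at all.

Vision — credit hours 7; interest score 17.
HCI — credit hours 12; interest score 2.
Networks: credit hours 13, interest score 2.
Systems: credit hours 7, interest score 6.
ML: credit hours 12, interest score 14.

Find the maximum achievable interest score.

Treat it as a binary knapsack problem.
Allowing fractional choices, the relaxed optimum would be about 27.5, but courses are indivisible.
Vision: credit hours 7 ≤ 16, interest score 17.
Vision + Systems: credit hours 7 + 7 = 14 ≤ 16, interest score 17 + 6 = 23.
ML: credit hours 12 ≤ 16, interest score 14.
Best is Vision and Systems with total interest score 23.

23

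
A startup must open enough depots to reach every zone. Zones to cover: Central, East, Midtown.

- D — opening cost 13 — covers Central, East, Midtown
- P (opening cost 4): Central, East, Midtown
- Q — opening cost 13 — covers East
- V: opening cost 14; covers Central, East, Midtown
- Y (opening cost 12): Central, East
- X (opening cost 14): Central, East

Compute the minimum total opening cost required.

4

This is an integer covering problem.
P alone covers Central, East, Midtown — every zone.
Total opening cost: 4.
No cover costs less than 4.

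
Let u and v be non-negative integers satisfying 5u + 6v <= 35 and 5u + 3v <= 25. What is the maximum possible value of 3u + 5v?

28

The continuous relaxation peaks at (0, 5.83) with value 29.17; rounding to a feasible lattice point costs some objective.
(u,v)=(1,5): 5·1+6·5=35≤35, 5·1+3·5=20≤25, objective 28.
(u,v)=(2,4): 5·2+6·4=34≤35, 5·2+3·4=22≤25, objective 26.
(u,v)=(0,5): 5·0+6·5=30≤35, 5·0+3·5=15≤25, objective 25.
The best lattice point is (1,5), giving 28.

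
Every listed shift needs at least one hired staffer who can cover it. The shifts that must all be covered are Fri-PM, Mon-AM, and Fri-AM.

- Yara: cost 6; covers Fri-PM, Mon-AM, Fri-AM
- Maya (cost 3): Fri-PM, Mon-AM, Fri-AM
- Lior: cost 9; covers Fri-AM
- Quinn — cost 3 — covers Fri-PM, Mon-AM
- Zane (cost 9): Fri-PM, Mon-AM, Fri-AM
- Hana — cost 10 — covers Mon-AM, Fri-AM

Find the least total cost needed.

3

Maya alone covers Fri-PM, Mon-AM, Fri-AM — every shift.
Total cost: 3.
No cover costs less than 3.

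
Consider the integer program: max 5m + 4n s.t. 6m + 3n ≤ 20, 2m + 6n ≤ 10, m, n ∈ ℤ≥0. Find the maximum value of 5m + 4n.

(m,n)=(3,0): 6·3+3·0=18≤20, 2·3+6·0=6≤10, objective 15.
(m,n)=(2,1): 6·2+3·1=15≤20, 2·2+6·1=10≤10, objective 14.
Maximum is 15 at (m,n)=(3,0).

15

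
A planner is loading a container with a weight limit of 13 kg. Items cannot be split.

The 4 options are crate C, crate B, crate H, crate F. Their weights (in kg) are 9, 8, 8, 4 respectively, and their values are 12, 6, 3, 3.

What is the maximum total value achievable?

15

This is an integer program with binary decision variables.
crate C: weight 9 ≤ 13, value 12.
crate C + crate F: weight 9 + 4 = 13 ≤ 13, value 12 + 3 = 15.
crate B + crate F: weight 8 + 4 = 12 ≤ 13, value 6 + 3 = 9.
Best is crate C and crate F with total value 15.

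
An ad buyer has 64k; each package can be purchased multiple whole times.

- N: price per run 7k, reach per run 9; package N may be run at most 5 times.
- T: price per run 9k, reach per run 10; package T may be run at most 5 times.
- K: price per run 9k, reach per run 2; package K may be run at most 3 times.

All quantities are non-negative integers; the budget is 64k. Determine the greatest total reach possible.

76

N has the best ratio (9/7); taking only N gives at most 5×9 = 45 (stopped by the supply cap of 5).
Mixing does better — 4×N and 4×T: price 64 ≤ 64, reach 4·9 + 4·10 = 76.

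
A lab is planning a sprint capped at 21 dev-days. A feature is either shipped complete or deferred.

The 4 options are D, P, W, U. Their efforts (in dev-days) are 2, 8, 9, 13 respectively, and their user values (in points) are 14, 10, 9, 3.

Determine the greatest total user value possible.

33

D + P: effort 2 + 8 = 10 ≤ 21, user value 14 + 10 = 24.
D + P + W: effort 2 + 8 + 9 = 19 ≤ 21, user value 14 + 10 + 9 = 33.
Best is D, P, and W with total user value 33.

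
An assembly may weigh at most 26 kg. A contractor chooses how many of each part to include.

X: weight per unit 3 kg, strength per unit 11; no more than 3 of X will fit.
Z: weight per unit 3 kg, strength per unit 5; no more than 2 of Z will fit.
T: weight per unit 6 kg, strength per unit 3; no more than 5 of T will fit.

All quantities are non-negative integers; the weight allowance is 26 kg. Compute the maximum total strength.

X has the best ratio (11/3); taking only X gives at most 3×11 = 33 (stopped by the supply cap of 3).
Mixing does better — 3×X, 2×Z, and 1×T: weight 21 ≤ 26, strength 3·11 + 2·5 + 1·3 = 46.

46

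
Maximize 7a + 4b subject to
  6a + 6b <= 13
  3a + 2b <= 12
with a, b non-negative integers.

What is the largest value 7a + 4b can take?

Relaxing integrality, the LP optimum is 15.17 at (a,b) = (2.17, 0), which is not an integer point.
(a,b)=(2,0) is feasible, giving 14.
(a,b)=(1,1) is feasible, giving 11.
(a,b)=(1,0) is feasible, giving 7.
No feasible integer point exceeds 14.

14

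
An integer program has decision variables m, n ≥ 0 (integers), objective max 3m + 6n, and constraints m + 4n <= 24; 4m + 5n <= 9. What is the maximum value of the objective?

9

Relaxing integrality, the LP optimum is 10.80 at (m,n) = (0, 1.8), which is not an integer point.
(m,n)=(1,1): 1·1+4·1=5≤24, 4·1+5·1=9≤9, objective 9.
(m,n)=(0,1): 1·0+4·1=4≤24, 4·0+5·1=5≤9, objective 6.
(m,n)=(2,0): 1·2+4·0=2≤24, 4·2+5·0=8≤9, objective 6.
Maximum is 9 at (m,n)=(1,1).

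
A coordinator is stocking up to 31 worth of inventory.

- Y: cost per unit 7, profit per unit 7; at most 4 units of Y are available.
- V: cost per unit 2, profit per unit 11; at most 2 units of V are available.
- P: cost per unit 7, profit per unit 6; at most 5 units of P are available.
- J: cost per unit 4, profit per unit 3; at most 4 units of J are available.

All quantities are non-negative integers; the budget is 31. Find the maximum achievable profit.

46

This is a bounded integer knapsack.
2×Y, 2×V, and 3×J: cost 30 ≤ 31, profit 2·7 + 2·11 + 3·3 = 45.
3×Y, 2×V, and 1×J: cost 29 ≤ 31, profit 3·7 + 2·11 + 1·3 = 46.
Best is 46.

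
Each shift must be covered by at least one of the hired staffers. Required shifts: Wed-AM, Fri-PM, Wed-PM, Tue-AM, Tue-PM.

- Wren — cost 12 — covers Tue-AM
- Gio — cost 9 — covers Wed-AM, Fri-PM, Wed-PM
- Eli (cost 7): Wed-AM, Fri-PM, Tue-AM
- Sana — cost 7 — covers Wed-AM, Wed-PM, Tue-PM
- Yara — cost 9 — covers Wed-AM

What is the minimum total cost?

Choose Eli and Sana: together they cover Wed-AM, Fri-PM, Wed-PM, Tue-AM, Tue-PM — every shift.
Total cost: 7 + 7 = 14.
No cover costs less than 14.

14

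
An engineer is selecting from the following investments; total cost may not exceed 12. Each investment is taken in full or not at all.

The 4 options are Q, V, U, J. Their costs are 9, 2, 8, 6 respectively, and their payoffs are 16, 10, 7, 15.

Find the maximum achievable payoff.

Take Q and V: cost 9 + 2 = 11 ≤ 12, payoff 16 + 10 = 26.
No other feasible combination does better.

26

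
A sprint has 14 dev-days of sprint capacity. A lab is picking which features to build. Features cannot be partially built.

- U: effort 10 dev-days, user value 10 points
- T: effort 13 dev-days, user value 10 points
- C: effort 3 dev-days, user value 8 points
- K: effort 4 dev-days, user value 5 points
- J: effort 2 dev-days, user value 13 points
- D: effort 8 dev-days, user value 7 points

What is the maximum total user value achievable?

28

Take C, J, and D: effort 3 + 2 + 8 = 13 ≤ 14, user value 8 + 13 + 7 = 28.
No other feasible combination does better.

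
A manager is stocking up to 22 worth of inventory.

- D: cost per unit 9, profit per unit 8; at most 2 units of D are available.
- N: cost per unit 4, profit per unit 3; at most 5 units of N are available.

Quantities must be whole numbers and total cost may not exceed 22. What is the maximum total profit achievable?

D has the best ratio (8/9); taking only D gives at most 2×8 = 16 (stopped by the cost limit).
Mixing does better — 2×D and 1×N: cost 22 ≤ 22, profit 2·8 + 1·3 = 19.

19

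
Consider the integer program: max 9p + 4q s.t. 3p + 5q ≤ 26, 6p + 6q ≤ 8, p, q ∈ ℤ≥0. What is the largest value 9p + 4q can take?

9

The continuous relaxation peaks at (1.33, 0) with value 12.00; rounding to a feasible lattice point costs some objective.
(p,q)=(1,0): 3·1+5·0=3≤26, 6·1+6·0=6≤8, objective 9.
(p,q)=(0,1): 3·0+5·1=5≤26, 6·0+6·1=6≤8, objective 4.
(p,q)=(0,0): 3·0+5·0=0≤26, 6·0+6·0=0≤8, objective 0.
No feasible integer point exceeds 9.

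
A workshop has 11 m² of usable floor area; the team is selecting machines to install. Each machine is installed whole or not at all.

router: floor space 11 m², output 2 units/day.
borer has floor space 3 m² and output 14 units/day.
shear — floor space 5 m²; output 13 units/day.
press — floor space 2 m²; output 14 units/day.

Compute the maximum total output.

This is a 0-1 knapsack instance.
borer + press: floor space 3 + 2 = 5 ≤ 11, output 14 + 14 = 28.
borer + shear + press: floor space 3 + 5 + 2 = 10 ≤ 11, output 14 + 13 + 14 = 41.
shear + press: floor space 5 + 2 = 7 ≤ 11, output 13 + 14 = 27.
Best is borer, shear, and press with total output 41.

41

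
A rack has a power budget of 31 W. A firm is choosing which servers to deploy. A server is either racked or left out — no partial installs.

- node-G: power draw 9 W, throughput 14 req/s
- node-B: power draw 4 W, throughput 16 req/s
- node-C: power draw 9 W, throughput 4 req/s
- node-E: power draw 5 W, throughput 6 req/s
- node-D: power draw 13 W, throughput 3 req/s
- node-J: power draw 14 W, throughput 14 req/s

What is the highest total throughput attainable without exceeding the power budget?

44

This is an integer program with binary decision variables.
node-G + node-B + node-E + node-D: power draw 9 + 4 + 5 + 13 = 31 ≤ 31, throughput 14 + 16 + 6 + 3 = 39.
node-G + node-B + node-J: power draw 9 + 4 + 14 = 27 ≤ 31, throughput 14 + 16 + 14 = 44.
node-G + node-B + node-C + node-E: power draw 9 + 4 + 9 + 5 = 27 ≤ 31, throughput 14 + 16 + 4 + 6 = 40.
Best is node-G, node-B, and node-J with total throughput 44.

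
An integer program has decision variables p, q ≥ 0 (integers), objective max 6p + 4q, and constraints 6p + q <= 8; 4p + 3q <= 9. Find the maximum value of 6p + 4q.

12

Relaxing integrality, the LP optimum is 12.71 at (p,q) = (1.07, 1.57), which is not an integer point.
(p,q)=(0,3): 6·0+1·3=3≤8, 4·0+3·3=9≤9, objective 12.
(p,q)=(1,1): 6·1+1·1=7≤8, 4·1+3·1=7≤9, objective 10.
The best lattice point is (0,3), giving 12.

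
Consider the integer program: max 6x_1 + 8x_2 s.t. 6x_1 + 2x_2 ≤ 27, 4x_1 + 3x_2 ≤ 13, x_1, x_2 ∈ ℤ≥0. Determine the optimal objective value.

Relaxing integrality, the LP optimum is 34.67 at (x_1,x_2) = (0, 4.33), which is not an integer point.
(x_1,x_2)=(0,4): 6·0+2·4=8≤27, 4·0+3·4=12≤13, objective 32.
(x_1,x_2)=(1,3): 6·1+2·3=12≤27, 4·1+3·3=13≤13, objective 30.
(x_1,x_2)=(0,3): 6·0+2·3=6≤27, 4·0+3·3=9≤13, objective 24.
Maximum is 32 at (x_1,x_2)=(0,4).

32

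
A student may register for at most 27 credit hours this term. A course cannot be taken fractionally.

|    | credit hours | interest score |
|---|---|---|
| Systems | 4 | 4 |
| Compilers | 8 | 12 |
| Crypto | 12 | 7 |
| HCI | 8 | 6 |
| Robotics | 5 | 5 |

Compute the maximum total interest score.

27

This is an integer program with binary decision variables.
Allowing fractional choices, the relaxed optimum would be about 28.2, but courses are indivisible.
Systems + Compilers + HCI + Robotics: credit hours 4 + 8 + 8 + 5 = 25 ≤ 27, interest score 4 + 12 + 6 + 5 = 27.
Compilers + Crypto + Robotics: credit hours 8 + 12 + 5 = 25 ≤ 27, interest score 12 + 7 + 5 = 24.
Best is Systems, Compilers, HCI, and Robotics with total interest score 27.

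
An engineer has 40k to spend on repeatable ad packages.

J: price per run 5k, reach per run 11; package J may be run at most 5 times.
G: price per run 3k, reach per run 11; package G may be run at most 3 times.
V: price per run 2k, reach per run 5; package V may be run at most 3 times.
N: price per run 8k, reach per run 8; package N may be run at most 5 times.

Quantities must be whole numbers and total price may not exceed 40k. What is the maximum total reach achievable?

G has the best ratio (11/3); taking only G gives at most 3×11 = 33 (stopped by the supply cap of 3).
Mixing does better — 5×J, 3×G, and 3×V: price 40 ≤ 40, reach 5·11 + 3·11 + 3·5 = 103.

103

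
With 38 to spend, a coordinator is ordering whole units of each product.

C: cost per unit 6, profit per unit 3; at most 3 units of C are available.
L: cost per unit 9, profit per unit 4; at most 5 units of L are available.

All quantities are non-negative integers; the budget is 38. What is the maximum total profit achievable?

17

This is a bounded integer knapsack.
C has the best ratio (3/6); taking only C gives at most 3×3 = 9 (stopped by the supply cap of 3).
Mixing does better — 3×C and 2×L: cost 36 ≤ 38, profit 3·3 + 2·4 = 17.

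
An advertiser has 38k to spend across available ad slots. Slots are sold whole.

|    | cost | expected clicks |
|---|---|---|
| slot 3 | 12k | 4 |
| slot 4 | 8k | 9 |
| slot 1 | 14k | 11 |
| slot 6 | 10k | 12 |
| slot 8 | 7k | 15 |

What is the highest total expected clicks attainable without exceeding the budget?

This is an integer program with binary decision variables.
slot 1 + slot 6 + slot 8: cost 14 + 10 + 7 = 31 ≤ 38, expected clicks 11 + 12 + 15 = 38.
slot 4 + slot 6 + slot 8: cost 8 + 10 + 7 = 25 ≤ 38, expected clicks 9 + 12 + 15 = 36.
slot 3 + slot 4 + slot 6 + slot 8: cost 12 + 8 + 10 + 7 = 37 ≤ 38, expected clicks 4 + 9 + 12 + 15 = 40.
Best is slot 3, slot 4, slot 6, and slot 8 with total expected clicks 40.

40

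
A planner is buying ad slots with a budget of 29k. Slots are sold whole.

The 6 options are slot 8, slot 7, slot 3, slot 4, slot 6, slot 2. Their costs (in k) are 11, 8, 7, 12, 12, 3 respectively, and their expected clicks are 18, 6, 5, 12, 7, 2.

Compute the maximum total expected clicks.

Allowing fractional choices, the relaxed optimum would be about 34.5, but ad slots are indivisible.
slot 8 + slot 7 + slot 3 + slot 2: cost 11 + 8 + 7 + 3 = 29 ≤ 29, expected clicks 18 + 6 + 5 + 2 = 31.
slot 8 + slot 4 + slot 2: cost 11 + 12 + 3 = 26 ≤ 29, expected clicks 18 + 12 + 2 = 32.
slot 8 + slot 4: cost 11 + 12 = 23 ≤ 29, expected clicks 18 + 12 = 30.
Best is slot 8, slot 4, and slot 2 with total expected clicks 32.

32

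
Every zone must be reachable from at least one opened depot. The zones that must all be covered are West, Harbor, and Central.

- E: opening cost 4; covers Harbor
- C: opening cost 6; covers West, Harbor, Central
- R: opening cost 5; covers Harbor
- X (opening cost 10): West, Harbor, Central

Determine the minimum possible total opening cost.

C alone covers West, Harbor, Central — every zone.
Total opening cost: 6.
No cover costs less than 6.

6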